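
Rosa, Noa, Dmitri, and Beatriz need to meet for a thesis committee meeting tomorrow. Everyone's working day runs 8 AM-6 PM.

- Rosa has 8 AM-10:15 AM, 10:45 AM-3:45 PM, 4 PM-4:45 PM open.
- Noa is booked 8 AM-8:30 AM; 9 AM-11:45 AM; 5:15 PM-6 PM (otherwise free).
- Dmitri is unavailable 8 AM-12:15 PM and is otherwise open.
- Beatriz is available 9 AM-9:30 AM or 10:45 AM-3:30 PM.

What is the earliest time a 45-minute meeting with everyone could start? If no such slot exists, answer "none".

12:15

Rosa free: 08:00-10:15, 10:45-15:45, 16:00-16:45.
Noa free: 08:30-09:00, 11:45-17:15 (invert busy blocks within the working day).
Dmitri free: 12:15-18:00 (invert busy blocks within the working day).
Beatriz free: 09:00-09:30, 10:45-15:30.
Rosa ∩ Noa: 08:30-09:00, 11:45-15:45, 16:00-16:45.
Rosa ∩ Noa ∩ Dmitri: 12:15-15:45, 16:00-16:45.
Rosa ∩ Noa ∩ Dmitri ∩ Beatriz: 12:15-15:30.
Those are the intersection windows.
The first common window of at least 45 minutes is 12:15-15:30, so the earliest start is 12:15.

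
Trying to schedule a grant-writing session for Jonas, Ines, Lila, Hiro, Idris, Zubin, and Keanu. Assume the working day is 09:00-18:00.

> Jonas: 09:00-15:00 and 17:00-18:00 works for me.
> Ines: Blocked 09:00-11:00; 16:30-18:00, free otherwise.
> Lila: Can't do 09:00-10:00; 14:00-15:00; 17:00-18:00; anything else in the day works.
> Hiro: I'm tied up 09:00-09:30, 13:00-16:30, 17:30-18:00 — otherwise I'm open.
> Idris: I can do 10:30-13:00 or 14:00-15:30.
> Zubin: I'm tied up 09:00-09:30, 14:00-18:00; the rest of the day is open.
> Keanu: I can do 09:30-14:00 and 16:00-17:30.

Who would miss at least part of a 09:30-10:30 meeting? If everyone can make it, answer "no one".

Idris, Ines, Lila

Jonas free: 09:00-15:00, 17:00-18:00.
Ines free: 11:00-16:30 (invert busy blocks within the working day).
Lila free: 10:00-14:00, 15:00-17:00 (invert busy blocks within the working day).
Hiro free: 09:30-13:00, 16:30-17:30 (invert busy blocks within the working day).
Idris free: 10:30-13:00, 14:00-15:30.
Zubin free: 09:30-14:00 (invert busy blocks within the working day).
Keanu free: 09:30-14:00, 16:00-17:30.
Jonas: free for 09:30-10:30. Ines: not fully free for 09:30-10:30. Lila: not fully free for 09:30-10:30. Hiro: free for 09:30-10:30. Idris: not fully free for 09:30-10:30. Zubin: free for 09:30-10:30. Keanu: free for 09:30-10:30.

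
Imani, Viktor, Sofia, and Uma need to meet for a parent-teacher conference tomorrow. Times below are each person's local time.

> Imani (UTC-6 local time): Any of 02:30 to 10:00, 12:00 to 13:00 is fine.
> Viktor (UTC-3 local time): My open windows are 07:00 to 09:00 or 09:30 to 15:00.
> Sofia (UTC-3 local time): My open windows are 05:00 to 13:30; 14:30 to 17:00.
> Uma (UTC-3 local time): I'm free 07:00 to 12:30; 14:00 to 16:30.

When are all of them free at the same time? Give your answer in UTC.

10:00-12:00, 12:30-15:30

Imani in UTC: 08:30-16:00, 18:00-19:00 (add 6h to convert from UTC-6).
Viktor in UTC: 10:00-12:00, 12:30-18:00 (add 3h to convert from UTC-3).
Sofia in UTC: 08:00-16:30, 17:30-20:00 (add 3h to convert from UTC-3).
Uma in UTC: 10:00-15:30, 17:00-19:30 (add 3h to convert from UTC-3).
Imani ∩ Viktor: 10:00-12:00, 12:30-16:00.
Imani ∩ Viktor ∩ Sofia: 10:00-12:00, 12:30-16:00.
Imani ∩ Viktor ∩ Sofia ∩ Uma: 10:00-12:00, 12:30-15:30.
So the common availability across everyone is 10:00-12:00, 12:30-15:30.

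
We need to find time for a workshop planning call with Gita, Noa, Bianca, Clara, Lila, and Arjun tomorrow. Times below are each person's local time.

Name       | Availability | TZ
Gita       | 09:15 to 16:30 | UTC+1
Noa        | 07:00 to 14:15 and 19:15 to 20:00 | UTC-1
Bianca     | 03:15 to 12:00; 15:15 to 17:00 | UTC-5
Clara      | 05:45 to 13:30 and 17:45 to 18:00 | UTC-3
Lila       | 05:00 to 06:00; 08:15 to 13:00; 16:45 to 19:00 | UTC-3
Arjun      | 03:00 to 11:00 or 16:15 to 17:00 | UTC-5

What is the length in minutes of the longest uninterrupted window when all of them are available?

Gita in UTC: 08:15-15:30 (subtract 1h to convert from UTC+1).
Noa in UTC: 08:00-15:15, 20:15-21:00 (add 1h to convert from UTC-1).
Bianca in UTC: 08:15-17:00, 20:15-22:00 (add 5h to convert from UTC-5).
Clara in UTC: 08:45-16:30, 20:45-21:00 (add 3h to convert from UTC-3).
Lila in UTC: 08:00-09:00, 11:15-16:00, 19:45-22:00 (add 3h to convert from UTC-3).
Arjun in UTC: 08:00-16:00, 21:15-22:00 (add 5h to convert from UTC-5).
Gita ∩ Noa: 08:15-15:15.
Gita ∩ Noa ∩ Bianca: 08:15-15:15.
Gita ∩ Noa ∩ Bianca ∩ Clara: 08:45-15:15.
Gita ∩ Noa ∩ Bianca ∩ Clara ∩ Lila: 08:45-09:00, 11:15-15:15.
Gita ∩ Noa ∩ Bianca ∩ Clara ∩ Lila ∩ Arjun: 08:45-09:00, 11:15-15:15.
The longest is 11:15-15:15 at 240 minutes.

240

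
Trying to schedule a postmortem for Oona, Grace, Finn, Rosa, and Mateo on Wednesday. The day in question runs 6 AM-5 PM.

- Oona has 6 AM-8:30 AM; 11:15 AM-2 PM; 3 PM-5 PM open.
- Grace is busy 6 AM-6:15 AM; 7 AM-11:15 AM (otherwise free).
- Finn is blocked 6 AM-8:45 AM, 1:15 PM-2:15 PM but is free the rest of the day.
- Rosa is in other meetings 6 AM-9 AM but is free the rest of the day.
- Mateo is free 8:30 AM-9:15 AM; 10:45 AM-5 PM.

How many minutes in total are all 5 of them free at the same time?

Oona free: 06:00-08:30, 11:15-14:00, 15:00-17:00.
Grace free: 06:15-07:00, 11:15-17:00 (invert busy blocks within the working day).
Finn free: 08:45-13:15, 14:15-17:00 (invert busy blocks within the working day).
Rosa free: 09:00-17:00 (invert busy blocks within the working day).
Mateo free: 08:30-09:15, 10:45-17:00.
Oona ∩ Grace: 06:15-07:00, 11:15-14:00, 15:00-17:00.
Oona ∩ Grace ∩ Finn: 11:15-13:15, 15:00-17:00.
Oona ∩ Grace ∩ Finn ∩ Rosa: 11:15-13:15, 15:00-17:00.
Oona ∩ Grace ∩ Finn ∩ Rosa ∩ Mateo: 11:15-13:15, 15:00-17:00.
Summing the common windows: 120 + 120 = 240 minutes.

240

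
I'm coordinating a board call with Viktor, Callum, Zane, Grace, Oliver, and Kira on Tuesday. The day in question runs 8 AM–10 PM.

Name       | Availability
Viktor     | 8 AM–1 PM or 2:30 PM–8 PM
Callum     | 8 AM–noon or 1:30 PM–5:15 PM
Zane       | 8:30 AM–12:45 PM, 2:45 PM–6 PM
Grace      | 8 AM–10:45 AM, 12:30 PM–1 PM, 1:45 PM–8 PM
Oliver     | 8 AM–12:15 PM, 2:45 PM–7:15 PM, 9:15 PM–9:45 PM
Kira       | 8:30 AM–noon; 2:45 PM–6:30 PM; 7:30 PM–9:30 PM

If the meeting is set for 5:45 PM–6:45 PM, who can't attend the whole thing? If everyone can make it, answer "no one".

Callum, Kira, Zane

Viktor: free for 17:45-18:45. Callum: not fully free for 17:45-18:45. Zane: not fully free for 17:45-18:45. Grace: free for 17:45-18:45. Oliver: free for 17:45-18:45. Kira: not fully free for 17:45-18:45.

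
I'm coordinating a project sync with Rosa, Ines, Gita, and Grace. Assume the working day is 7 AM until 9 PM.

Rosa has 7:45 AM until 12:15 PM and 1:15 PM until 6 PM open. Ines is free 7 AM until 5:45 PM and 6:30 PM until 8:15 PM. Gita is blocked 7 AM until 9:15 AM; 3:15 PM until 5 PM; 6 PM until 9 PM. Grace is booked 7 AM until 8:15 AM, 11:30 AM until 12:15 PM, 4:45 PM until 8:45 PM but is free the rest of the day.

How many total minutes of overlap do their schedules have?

255

Rosa free: 07:45-12:15, 13:15-18:00.
Ines free: 07:00-17:45, 18:30-20:15.
Gita free: 09:15-15:15, 17:00-18:00 (invert busy blocks within the working day).
Grace free: 08:15-11:30, 12:15-16:45, 20:45-21:00 (invert busy blocks within the working day).
Rosa ∩ Ines: 07:45-12:15, 13:15-17:45.
Rosa ∩ Ines ∩ Gita: 09:15-12:15, 13:15-15:15, 17:00-17:45.
Rosa ∩ Ines ∩ Gita ∩ Grace: 09:15-11:30, 13:15-15:15.
Summing the common windows: 135 + 120 = 255 minutes.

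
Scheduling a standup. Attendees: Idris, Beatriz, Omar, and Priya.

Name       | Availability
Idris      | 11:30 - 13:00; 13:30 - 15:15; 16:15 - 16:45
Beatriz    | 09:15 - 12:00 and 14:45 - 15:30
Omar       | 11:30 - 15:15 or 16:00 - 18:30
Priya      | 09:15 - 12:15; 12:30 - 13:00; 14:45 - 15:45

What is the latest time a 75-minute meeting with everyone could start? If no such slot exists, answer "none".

Idris ∩ Beatriz: 11:30-12:00, 14:45-15:15.
Idris ∩ Beatriz ∩ Omar: 11:30-12:00, 14:45-15:15.
Idris ∩ Beatriz ∩ Omar ∩ Priya: 11:30-12:00, 14:45-15:15.
No common window is at least 75 minutes long.

none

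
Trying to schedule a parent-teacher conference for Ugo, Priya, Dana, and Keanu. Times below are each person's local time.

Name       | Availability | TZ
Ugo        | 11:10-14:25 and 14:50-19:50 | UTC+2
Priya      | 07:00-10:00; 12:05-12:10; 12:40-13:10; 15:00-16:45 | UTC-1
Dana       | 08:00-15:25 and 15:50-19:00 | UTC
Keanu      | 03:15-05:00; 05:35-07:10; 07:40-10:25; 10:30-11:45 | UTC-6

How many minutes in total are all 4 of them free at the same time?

Ugo in UTC: 09:10-12:25, 12:50-17:50 (subtract 2h to convert from UTC+2).
Priya in UTC: 08:00-11:00, 13:05-13:10, 13:40-14:10, 16:00-17:45 (add 1h to convert from UTC-1).
Dana in UTC: 08:00-15:25, 15:50-19:00.
Keanu in UTC: 09:15-11:00, 11:35-13:10, 13:40-16:25, 16:30-17:45 (add 6h to convert from UTC-6).
Ugo ∩ Priya: 09:10-11:00, 13:05-13:10, 13:40-14:10, 16:00-17:45.
Ugo ∩ Priya ∩ Dana: 09:10-11:00, 13:05-13:10, 13:40-14:10, 16:00-17:45.
Ugo ∩ Priya ∩ Dana ∩ Keanu: 09:15-11:00, 13:05-13:10, 13:40-14:10, 16:00-16:25, 16:30-17:45.
Summing the common windows: 105 + 5 + 30 + 25 + 75 = 240 minutes.

240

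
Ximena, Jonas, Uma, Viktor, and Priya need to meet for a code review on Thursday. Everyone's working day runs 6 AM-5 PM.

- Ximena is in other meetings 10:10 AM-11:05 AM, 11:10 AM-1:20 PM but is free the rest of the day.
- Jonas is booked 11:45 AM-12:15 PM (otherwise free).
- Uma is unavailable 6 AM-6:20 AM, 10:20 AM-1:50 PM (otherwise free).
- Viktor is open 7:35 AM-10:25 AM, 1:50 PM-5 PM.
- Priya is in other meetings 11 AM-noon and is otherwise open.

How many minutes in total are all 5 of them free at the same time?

Ximena free: 06:00-10:10, 11:05-11:10, 13:20-17:00 (invert busy blocks within the working day).
Jonas free: 06:00-11:45, 12:15-17:00 (invert busy blocks within the working day).
Uma free: 06:20-10:20, 13:50-17:00 (invert busy blocks within the working day).
Viktor free: 07:35-10:25, 13:50-17:00.
Priya free: 06:00-11:00, 12:00-17:00 (invert busy blocks within the working day).
Ximena ∩ Jonas: 06:00-10:10, 11:05-11:10, 13:20-17:00.
Ximena ∩ Jonas ∩ Uma: 06:20-10:10, 13:50-17:00.
Ximena ∩ Jonas ∩ Uma ∩ Viktor: 07:35-10:10, 13:50-17:00.
Ximena ∩ Jonas ∩ Uma ∩ Viktor ∩ Priya: 07:35-10:10, 13:50-17:00.
Summing the common windows: 155 + 190 = 345 minutes.

345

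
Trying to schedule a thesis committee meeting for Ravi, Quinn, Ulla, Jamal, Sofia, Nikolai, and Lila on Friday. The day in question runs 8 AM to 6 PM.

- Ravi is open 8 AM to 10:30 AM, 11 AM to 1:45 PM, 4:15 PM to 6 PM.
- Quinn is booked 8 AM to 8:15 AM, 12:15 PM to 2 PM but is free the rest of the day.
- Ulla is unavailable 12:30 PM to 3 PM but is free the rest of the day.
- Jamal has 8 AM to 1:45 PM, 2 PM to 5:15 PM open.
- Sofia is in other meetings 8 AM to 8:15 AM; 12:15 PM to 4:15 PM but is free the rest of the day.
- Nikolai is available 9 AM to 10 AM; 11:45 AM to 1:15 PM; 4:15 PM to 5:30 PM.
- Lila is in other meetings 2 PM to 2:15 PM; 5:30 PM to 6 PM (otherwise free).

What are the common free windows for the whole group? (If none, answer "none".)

09:00-10:00, 11:45-12:15, 16:15-17:15

Ravi free: 08:00-10:30, 11:00-13:45, 16:15-18:00.
Quinn free: 08:15-12:15, 14:00-18:00 (invert busy blocks within the working day).
Ulla free: 08:00-12:30, 15:00-18:00 (invert busy blocks within the working day).
Jamal free: 08:00-13:45, 14:00-17:15.
Sofia free: 08:15-12:15, 16:15-18:00 (invert busy blocks within the working day).
Nikolai free: 09:00-10:00, 11:45-13:15, 16:15-17:30.
Lila free: 08:00-14:00, 14:15-17:30 (invert busy blocks within the working day).
Ravi ∩ Quinn: 08:15-10:30, 11:00-12:15, 16:15-18:00.
Ravi ∩ Quinn ∩ Ulla: 08:15-10:30, 11:00-12:15, 16:15-18:00.
Ravi ∩ Quinn ∩ Ulla ∩ Jamal: 08:15-10:30, 11:00-12:15, 16:15-17:15.
Ravi ∩ Quinn ∩ Ulla ∩ Jamal ∩ Sofia: 08:15-10:30, 11:00-12:15, 16:15-17:15.
Ravi ∩ Quinn ∩ Ulla ∩ Jamal ∩ Sofia ∩ Nikolai: 09:00-10:00, 11:45-12:15, 16:15-17:15.
Ravi ∩ Quinn ∩ Ulla ∩ Jamal ∩ Sofia ∩ Nikolai ∩ Lila: 09:00-10:00, 11:45-12:15, 16:15-17:15.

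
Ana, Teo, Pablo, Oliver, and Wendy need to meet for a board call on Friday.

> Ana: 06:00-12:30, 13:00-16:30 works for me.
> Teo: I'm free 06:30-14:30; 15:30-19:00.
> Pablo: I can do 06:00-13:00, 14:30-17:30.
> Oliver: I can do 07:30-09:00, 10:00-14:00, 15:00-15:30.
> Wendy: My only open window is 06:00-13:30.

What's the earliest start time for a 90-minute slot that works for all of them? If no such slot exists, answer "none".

Ana ∩ Teo: 06:30-12:30, 13:00-14:30, 15:30-16:30.
Ana ∩ Teo ∩ Pablo: 06:30-12:30, 15:30-16:30.
Ana ∩ Teo ∩ Pablo ∩ Oliver: 07:30-09:00, 10:00-12:30.
Ana ∩ Teo ∩ Pablo ∩ Oliver ∩ Wendy: 07:30-09:00, 10:00-12:30.
The first common window of at least 90 minutes is 07:30-09:00, so the earliest start is 07:30.

07:30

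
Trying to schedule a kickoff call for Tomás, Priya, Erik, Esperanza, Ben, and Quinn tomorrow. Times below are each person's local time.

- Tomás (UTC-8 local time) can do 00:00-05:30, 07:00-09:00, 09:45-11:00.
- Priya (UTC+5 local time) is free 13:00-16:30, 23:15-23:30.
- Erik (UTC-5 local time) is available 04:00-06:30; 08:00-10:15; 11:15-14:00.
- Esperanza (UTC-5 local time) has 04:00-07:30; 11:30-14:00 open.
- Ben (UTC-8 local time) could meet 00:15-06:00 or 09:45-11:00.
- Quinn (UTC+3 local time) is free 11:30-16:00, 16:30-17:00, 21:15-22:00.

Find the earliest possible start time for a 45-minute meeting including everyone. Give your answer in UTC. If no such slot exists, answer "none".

Tomás in UTC: 08:00-13:30, 15:00-17:00, 17:45-19:00 (add 8h to convert from UTC-8).
Priya in UTC: 08:00-11:30, 18:15-18:30 (subtract 5h to convert from UTC+5).
Erik in UTC: 09:00-11:30, 13:00-15:15, 16:15-19:00 (add 5h to convert from UTC-5).
Esperanza in UTC: 09:00-12:30, 16:30-19:00 (add 5h to convert from UTC-5).
Ben in UTC: 08:15-14:00, 17:45-19:00 (add 8h to convert from UTC-8).
Quinn in UTC: 08:30-13:00, 13:30-14:00, 18:15-19:00 (subtract 3h to convert from UTC+3).
Tomás ∩ Priya: 08:00-11:30, 18:15-18:30.
Tomás ∩ Priya ∩ Erik: 09:00-11:30, 18:15-18:30.
Tomás ∩ Priya ∩ Erik ∩ Esperanza: 09:00-11:30, 18:15-18:30.
Tomás ∩ Priya ∩ Erik ∩ Esperanza ∩ Ben: 09:00-11:30, 18:15-18:30.
Tomás ∩ Priya ∩ Erik ∩ Esperanza ∩ Ben ∩ Quinn: 09:00-11:30, 18:15-18:30.
The first common window of at least 45 minutes is 09:00-11:30, so the earliest start is 09:00.

09:00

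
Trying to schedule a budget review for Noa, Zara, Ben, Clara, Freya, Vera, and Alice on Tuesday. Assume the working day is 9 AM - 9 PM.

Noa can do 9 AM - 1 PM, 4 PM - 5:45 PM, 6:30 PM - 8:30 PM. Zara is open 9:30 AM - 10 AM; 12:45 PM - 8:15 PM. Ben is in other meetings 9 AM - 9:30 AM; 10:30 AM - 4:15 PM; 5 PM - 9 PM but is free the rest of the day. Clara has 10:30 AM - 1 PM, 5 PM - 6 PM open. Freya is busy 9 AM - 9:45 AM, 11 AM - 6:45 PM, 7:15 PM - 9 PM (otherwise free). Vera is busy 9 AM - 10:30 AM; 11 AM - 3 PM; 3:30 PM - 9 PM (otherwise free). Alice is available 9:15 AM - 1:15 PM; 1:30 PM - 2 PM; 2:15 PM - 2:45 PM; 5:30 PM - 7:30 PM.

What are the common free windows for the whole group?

Noa free: 09:00-13:00, 16:00-17:45, 18:30-20:30.
Zara free: 09:30-10:00, 12:45-20:15.
Ben free: 09:30-10:30, 16:15-17:00 (invert busy blocks within the working day).
Clara free: 10:30-13:00, 17:00-18:00.
Freya free: 09:45-11:00, 18:45-19:15 (invert busy blocks within the working day).
Vera free: 10:30-11:00, 15:00-15:30 (invert busy blocks within the working day).
Alice free: 09:15-13:15, 13:30-14:00, 14:15-14:45, 17:30-19:30.
Noa ∩ Zara: 09:30-10:00, 12:45-13:00, 16:00-17:45, 18:30-20:15.
Noa ∩ Zara ∩ Ben: 09:30-10:00, 16:15-17:00.
Noa ∩ Zara ∩ Ben ∩ Clara: ∅.
Noa ∩ Zara ∩ Ben ∩ Clara ∩ Freya: ∅.
Noa ∩ Zara ∩ Ben ∩ Clara ∩ Freya ∩ Vera: ∅.
Noa ∩ Zara ∩ Ben ∩ Clara ∩ Freya ∩ Vera ∩ Alice: ∅.
There is no time when everyone is free.

none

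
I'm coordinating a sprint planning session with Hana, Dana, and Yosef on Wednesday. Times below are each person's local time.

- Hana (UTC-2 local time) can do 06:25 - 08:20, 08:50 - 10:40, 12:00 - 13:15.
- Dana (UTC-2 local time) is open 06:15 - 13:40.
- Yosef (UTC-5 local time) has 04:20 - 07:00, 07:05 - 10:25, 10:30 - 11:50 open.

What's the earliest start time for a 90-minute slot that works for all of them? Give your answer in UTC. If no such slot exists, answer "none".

none

Hana in UTC: 08:25-10:20, 10:50-12:40, 14:00-15:15 (add 2h to convert from UTC-2).
Dana in UTC: 08:15-15:40 (add 2h to convert from UTC-2).
Yosef in UTC: 09:20-12:00, 12:05-15:25, 15:30-16:50 (add 5h to convert from UTC-5).
Hana ∩ Dana: 08:25-10:20, 10:50-12:40, 14:00-15:15.
Hana ∩ Dana ∩ Yosef: 09:20-10:20, 10:50-12:00, 12:05-12:40, 14:00-15:15.
No common window is at least 90 minutes long.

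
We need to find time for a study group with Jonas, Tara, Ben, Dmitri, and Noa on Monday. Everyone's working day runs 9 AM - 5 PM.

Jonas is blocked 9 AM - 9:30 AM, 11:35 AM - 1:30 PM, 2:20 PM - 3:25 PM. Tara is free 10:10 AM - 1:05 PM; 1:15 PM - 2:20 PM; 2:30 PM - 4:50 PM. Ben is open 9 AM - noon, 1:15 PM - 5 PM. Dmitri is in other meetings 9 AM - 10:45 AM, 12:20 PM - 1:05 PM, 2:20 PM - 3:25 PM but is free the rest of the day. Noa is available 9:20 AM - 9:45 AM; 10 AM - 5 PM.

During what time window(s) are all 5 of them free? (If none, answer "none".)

Jonas free: 09:30-11:35, 13:30-14:20, 15:25-17:00 (invert busy blocks within the working day).
Tara free: 10:10-13:05, 13:15-14:20, 14:30-16:50.
Ben free: 09:00-12:00, 13:15-17:00.
Dmitri free: 10:45-12:20, 13:05-14:20, 15:25-17:00 (invert busy blocks within the working day).
Noa free: 09:20-09:45, 10:00-17:00.
Jonas ∩ Tara: 10:10-11:35, 13:30-14:20, 15:25-16:50.
Jonas ∩ Tara ∩ Ben: 10:10-11:35, 13:30-14:20, 15:25-16:50.
Jonas ∩ Tara ∩ Ben ∩ Dmitri: 10:45-11:35, 13:30-14:20, 15:25-16:50.
Jonas ∩ Tara ∩ Ben ∩ Dmitri ∩ Noa: 10:45-11:35, 13:30-14:20, 15:25-16:50.
Those are the intersection windows.

10:45-11:35, 13:30-14:20, 15:25-16:50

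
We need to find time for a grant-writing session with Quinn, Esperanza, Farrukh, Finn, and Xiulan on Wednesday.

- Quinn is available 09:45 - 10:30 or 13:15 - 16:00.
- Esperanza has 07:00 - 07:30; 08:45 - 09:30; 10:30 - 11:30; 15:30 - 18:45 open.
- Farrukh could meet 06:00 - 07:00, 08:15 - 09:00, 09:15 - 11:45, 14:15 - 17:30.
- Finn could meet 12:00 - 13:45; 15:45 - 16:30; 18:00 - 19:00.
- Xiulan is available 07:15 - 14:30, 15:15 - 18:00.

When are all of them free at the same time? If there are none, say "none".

Quinn ∩ Esperanza: 15:30-16:00.
Quinn ∩ Esperanza ∩ Farrukh: 15:30-16:00.
Quinn ∩ Esperanza ∩ Farrukh ∩ Finn: 15:45-16:00.
Quinn ∩ Esperanza ∩ Farrukh ∩ Finn ∩ Xiulan: 15:45-16:00.
Those are the intersection windows.

15:45-16:00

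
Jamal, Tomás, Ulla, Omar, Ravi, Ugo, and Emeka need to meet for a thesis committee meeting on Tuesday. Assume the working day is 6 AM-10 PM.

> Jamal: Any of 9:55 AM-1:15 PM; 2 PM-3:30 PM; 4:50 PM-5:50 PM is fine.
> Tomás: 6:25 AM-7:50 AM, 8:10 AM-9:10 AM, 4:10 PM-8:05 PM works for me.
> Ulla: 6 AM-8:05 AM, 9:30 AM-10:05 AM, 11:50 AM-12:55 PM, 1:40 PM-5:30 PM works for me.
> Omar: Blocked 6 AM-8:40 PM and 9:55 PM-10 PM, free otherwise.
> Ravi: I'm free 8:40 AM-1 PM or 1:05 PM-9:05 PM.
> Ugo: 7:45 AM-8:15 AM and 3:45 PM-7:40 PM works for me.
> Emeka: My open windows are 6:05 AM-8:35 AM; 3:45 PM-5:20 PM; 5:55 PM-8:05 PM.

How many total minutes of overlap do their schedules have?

Jamal free: 09:55-13:15, 14:00-15:30, 16:50-17:50.
Tomás free: 06:25-07:50, 08:10-09:10, 16:10-20:05.
Ulla free: 06:00-08:05, 09:30-10:05, 11:50-12:55, 13:40-17:30.
Omar free: 20:40-21:55 (invert busy blocks within the working day).
Ravi free: 08:40-13:00, 13:05-21:05.
Ugo free: 07:45-08:15, 15:45-19:40.
Emeka free: 06:05-08:35, 15:45-17:20, 17:55-20:05.
Jamal ∩ Tomás: 16:50-17:50.
Jamal ∩ Tomás ∩ Ulla: 16:50-17:30.
Jamal ∩ Tomás ∩ Ulla ∩ Omar: ∅.
Jamal ∩ Tomás ∩ Ulla ∩ Omar ∩ Ravi: ∅.
Jamal ∩ Tomás ∩ Ulla ∩ Omar ∩ Ravi ∩ Ugo: ∅.
Jamal ∩ Tomás ∩ Ulla ∩ Omar ∩ Ravi ∩ Ugo ∩ Emeka: ∅.
There is no time when everyone is free.
There is no common window, so the total is 0 minutes.

0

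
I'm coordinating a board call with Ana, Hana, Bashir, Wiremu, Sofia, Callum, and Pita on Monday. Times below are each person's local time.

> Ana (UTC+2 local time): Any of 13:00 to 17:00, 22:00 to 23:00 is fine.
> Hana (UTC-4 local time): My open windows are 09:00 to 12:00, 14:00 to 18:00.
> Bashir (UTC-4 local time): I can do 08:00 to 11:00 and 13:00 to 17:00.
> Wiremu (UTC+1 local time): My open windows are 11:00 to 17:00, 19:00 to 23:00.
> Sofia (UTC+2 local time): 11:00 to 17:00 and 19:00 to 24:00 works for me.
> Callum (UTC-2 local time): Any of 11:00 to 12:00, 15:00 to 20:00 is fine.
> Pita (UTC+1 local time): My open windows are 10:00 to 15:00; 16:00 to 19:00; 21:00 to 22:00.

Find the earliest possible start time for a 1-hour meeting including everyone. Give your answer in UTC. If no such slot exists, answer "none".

13:00

Ana in UTC: 11:00-15:00, 20:00-21:00 (subtract 2h to convert from UTC+2).
Hana in UTC: 13:00-16:00, 18:00-22:00 (add 4h to convert from UTC-4).
Bashir in UTC: 12:00-15:00, 17:00-21:00 (add 4h to convert from UTC-4).
Wiremu in UTC: 10:00-16:00, 18:00-22:00 (subtract 1h to convert from UTC+1).
Sofia in UTC: 09:00-15:00, 17:00-22:00 (subtract 2h to convert from UTC+2).
Callum in UTC: 13:00-14:00, 17:00-22:00 (add 2h to convert from UTC-2).
Pita in UTC: 09:00-14:00, 15:00-18:00, 20:00-21:00 (subtract 1h to convert from UTC+1).
Ana ∩ Hana: 13:00-15:00, 20:00-21:00.
Ana ∩ Hana ∩ Bashir: 13:00-15:00, 20:00-21:00.
Ana ∩ Hana ∩ Bashir ∩ Wiremu: 13:00-15:00, 20:00-21:00.
Ana ∩ Hana ∩ Bashir ∩ Wiremu ∩ Sofia: 13:00-15:00, 20:00-21:00.
Ana ∩ Hana ∩ Bashir ∩ Wiremu ∩ Sofia ∩ Callum: 13:00-14:00, 20:00-21:00.
Ana ∩ Hana ∩ Bashir ∩ Wiremu ∩ Sofia ∩ Callum ∩ Pita: 13:00-14:00, 20:00-21:00.
The first common window of at least 60 minutes is 13:00-14:00, so the earliest start is 13:00.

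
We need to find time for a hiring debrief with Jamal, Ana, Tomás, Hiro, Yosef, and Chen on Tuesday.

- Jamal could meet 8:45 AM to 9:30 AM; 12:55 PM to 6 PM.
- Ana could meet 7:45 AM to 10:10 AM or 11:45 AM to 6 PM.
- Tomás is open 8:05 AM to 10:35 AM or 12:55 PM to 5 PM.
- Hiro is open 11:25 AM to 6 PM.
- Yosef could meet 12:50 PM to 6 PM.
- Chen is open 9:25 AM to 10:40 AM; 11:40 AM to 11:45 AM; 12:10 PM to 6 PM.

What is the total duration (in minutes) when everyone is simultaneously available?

Jamal ∩ Ana: 08:45-09:30, 12:55-18:00.
Jamal ∩ Ana ∩ Tomás: 08:45-09:30, 12:55-17:00.
Jamal ∩ Ana ∩ Tomás ∩ Hiro: 12:55-17:00.
Jamal ∩ Ana ∩ Tomás ∩ Hiro ∩ Yosef: 12:55-17:00.
Jamal ∩ Ana ∩ Tomás ∩ Hiro ∩ Yosef ∩ Chen: 12:55-17:00.
That's a single block of 245 minutes.

245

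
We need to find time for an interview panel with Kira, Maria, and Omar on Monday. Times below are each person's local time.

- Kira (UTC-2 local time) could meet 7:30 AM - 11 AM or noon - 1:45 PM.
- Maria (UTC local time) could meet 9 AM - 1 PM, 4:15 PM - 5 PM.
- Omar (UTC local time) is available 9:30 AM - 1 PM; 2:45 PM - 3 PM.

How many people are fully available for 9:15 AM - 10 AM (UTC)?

Kira in UTC: 09:30-13:00, 14:00-15:45 (add 2h to convert from UTC-2).
Maria in UTC: 09:00-13:00, 16:15-17:00.
Omar in UTC: 09:30-13:00, 14:45-15:00.
Maria can make the full 09:15-10:00 slot — that's 1.

1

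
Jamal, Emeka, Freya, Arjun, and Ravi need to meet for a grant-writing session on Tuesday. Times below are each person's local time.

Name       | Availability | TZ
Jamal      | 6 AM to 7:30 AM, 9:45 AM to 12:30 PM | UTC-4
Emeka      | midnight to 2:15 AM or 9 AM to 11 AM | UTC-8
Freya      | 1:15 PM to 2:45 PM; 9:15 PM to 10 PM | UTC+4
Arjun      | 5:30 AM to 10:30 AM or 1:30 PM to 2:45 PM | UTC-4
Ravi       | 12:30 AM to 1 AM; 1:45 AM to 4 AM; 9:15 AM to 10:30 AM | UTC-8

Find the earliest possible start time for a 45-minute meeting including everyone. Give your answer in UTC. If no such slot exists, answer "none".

Jamal in UTC: 10:00-11:30, 13:45-16:30 (add 4h to convert from UTC-4).
Emeka in UTC: 08:00-10:15, 17:00-19:00 (add 8h to convert from UTC-8).
Freya in UTC: 09:15-10:45, 17:15-18:00 (subtract 4h to convert from UTC+4).
Arjun in UTC: 09:30-14:30, 17:30-18:45 (add 4h to convert from UTC-4).
Ravi in UTC: 08:30-09:00, 09:45-12:00, 17:15-18:30 (add 8h to convert from UTC-8).
Jamal ∩ Emeka: 10:00-10:15.
Jamal ∩ Emeka ∩ Freya: 10:00-10:15.
Jamal ∩ Emeka ∩ Freya ∩ Arjun: 10:00-10:15.
Jamal ∩ Emeka ∩ Freya ∩ Arjun ∩ Ravi: 10:00-10:15.
No common window is at least 45 minutes long.

none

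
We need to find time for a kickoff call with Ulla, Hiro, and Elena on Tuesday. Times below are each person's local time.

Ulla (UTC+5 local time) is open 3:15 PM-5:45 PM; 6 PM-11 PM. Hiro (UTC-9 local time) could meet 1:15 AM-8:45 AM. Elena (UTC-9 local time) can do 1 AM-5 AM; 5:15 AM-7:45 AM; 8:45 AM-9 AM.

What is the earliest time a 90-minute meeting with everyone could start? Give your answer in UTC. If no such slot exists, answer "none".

Ulla in UTC: 10:15-12:45, 13:00-18:00 (subtract 5h to convert from UTC+5).
Hiro in UTC: 10:15-17:45 (add 9h to convert from UTC-9).
Elena in UTC: 10:00-14:00, 14:15-16:45, 17:45-18:00 (add 9h to convert from UTC-9).
Ulla ∩ Hiro: 10:15-12:45, 13:00-17:45.
Ulla ∩ Hiro ∩ Elena: 10:15-12:45, 13:00-14:00, 14:15-16:45.
The first common window of at least 90 minutes is 10:15-12:45, so the earliest start is 10:15.

10:15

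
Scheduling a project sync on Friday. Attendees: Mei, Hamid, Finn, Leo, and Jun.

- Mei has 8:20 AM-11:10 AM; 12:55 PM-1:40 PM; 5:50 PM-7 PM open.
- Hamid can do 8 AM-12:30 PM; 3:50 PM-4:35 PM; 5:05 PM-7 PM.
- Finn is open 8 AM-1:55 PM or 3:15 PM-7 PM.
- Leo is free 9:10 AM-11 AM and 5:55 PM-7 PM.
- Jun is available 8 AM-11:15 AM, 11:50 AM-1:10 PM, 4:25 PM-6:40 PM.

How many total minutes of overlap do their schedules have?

155

Mei ∩ Hamid: 08:20-11:10, 17:50-19:00.
Mei ∩ Hamid ∩ Finn: 08:20-11:10, 17:50-19:00.
Mei ∩ Hamid ∩ Finn ∩ Leo: 09:10-11:00, 17:55-19:00.
Mei ∩ Hamid ∩ Finn ∩ Leo ∩ Jun: 09:10-11:00, 17:55-18:40.
Summing the common windows: 110 + 45 = 155 minutes.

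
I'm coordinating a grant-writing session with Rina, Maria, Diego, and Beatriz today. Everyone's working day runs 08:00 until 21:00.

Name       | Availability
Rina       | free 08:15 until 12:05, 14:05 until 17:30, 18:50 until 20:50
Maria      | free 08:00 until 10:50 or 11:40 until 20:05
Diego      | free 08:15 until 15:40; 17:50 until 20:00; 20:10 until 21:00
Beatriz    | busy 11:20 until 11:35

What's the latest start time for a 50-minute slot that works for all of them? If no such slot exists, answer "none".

19:10

Rina free: 08:15-12:05, 14:05-17:30, 18:50-20:50.
Maria free: 08:00-10:50, 11:40-20:05.
Diego free: 08:15-15:40, 17:50-20:00, 20:10-21:00.
Beatriz free: 08:00-11:20, 11:35-21:00 (invert busy blocks within the working day).
Rina ∩ Maria: 08:15-10:50, 11:40-12:05, 14:05-17:30, 18:50-20:05.
Rina ∩ Maria ∩ Diego: 08:15-10:50, 11:40-12:05, 14:05-15:40, 18:50-20:00.
Rina ∩ Maria ∩ Diego ∩ Beatriz: 08:15-10:50, 11:40-12:05, 14:05-15:40, 18:50-20:00.
So the common availability across everyone is 08:15-10:50, 11:40-12:05, 14:05-15:40, 18:50-20:00.
The last common window of at least 50 minutes is 18:50-20:00; a 50-minute meeting can start as late as 19:10 and still end by 20:00.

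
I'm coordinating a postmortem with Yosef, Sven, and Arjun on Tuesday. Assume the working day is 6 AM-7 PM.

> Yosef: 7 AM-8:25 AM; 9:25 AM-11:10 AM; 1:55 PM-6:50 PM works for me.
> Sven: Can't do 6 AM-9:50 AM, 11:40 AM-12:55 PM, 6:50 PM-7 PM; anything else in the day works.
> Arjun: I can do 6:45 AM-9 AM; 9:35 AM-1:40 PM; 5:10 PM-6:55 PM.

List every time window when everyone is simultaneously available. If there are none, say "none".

Yosef free: 07:00-08:25, 09:25-11:10, 13:55-18:50.
Sven free: 09:50-11:40, 12:55-18:50 (invert busy blocks within the working day).
Arjun free: 06:45-09:00, 09:35-13:40, 17:10-18:55.
Yosef ∩ Sven: 09:50-11:10, 13:55-18:50.
Yosef ∩ Sven ∩ Arjun: 09:50-11:10, 17:10-18:50.
So the common availability across everyone is 09:50-11:10, 17:10-18:50.

09:50-11:10, 17:10-18:50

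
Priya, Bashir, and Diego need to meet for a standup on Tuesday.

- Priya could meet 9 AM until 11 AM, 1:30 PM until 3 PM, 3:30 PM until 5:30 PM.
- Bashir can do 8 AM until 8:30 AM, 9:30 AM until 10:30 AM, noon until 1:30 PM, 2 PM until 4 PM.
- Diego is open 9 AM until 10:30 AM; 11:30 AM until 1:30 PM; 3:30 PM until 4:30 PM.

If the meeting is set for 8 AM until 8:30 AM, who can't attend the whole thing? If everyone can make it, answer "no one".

Priya: not fully free for 08:00-08:30. Bashir: free for 08:00-08:30. Diego: not fully free for 08:00-08:30.

Diego, Priya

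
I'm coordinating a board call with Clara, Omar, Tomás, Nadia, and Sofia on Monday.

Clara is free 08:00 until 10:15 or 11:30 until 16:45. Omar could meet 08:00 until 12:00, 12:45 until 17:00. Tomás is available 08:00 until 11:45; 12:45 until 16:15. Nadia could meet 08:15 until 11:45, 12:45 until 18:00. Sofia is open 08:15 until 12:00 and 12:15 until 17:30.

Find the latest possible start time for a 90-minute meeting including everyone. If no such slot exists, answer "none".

14:45

Clara ∩ Omar: 08:00-10:15, 11:30-12:00, 12:45-16:45.
Clara ∩ Omar ∩ Tomás: 08:00-10:15, 11:30-11:45, 12:45-16:15.
Clara ∩ Omar ∩ Tomás ∩ Nadia: 08:15-10:15, 11:30-11:45, 12:45-16:15.
Clara ∩ Omar ∩ Tomás ∩ Nadia ∩ Sofia: 08:15-10:15, 11:30-11:45, 12:45-16:15.
Those are the intersection windows.
The last common window of at least 90 minutes is 12:45-16:15; a 90-minute meeting can start as late as 14:45 and still end by 16:15.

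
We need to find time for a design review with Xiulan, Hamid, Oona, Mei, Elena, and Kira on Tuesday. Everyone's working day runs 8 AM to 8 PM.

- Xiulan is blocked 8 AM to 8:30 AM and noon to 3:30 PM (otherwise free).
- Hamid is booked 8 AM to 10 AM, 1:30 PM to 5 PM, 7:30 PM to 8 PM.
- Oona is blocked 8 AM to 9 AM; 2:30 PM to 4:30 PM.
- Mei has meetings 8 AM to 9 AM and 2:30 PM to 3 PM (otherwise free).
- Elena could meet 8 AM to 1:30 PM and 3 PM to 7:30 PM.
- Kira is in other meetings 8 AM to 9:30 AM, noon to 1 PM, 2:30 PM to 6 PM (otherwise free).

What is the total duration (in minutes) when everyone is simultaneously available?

Xiulan free: 08:30-12:00, 15:30-20:00 (invert busy blocks within the working day).
Hamid free: 10:00-13:30, 17:00-19:30 (invert busy blocks within the working day).
Oona free: 09:00-14:30, 16:30-20:00 (invert busy blocks within the working day).
Mei free: 09:00-14:30, 15:00-20:00 (invert busy blocks within the working day).
Elena free: 08:00-13:30, 15:00-19:30.
Kira free: 09:30-12:00, 13:00-14:30, 18:00-20:00 (invert busy blocks within the working day).
Xiulan ∩ Hamid: 10:00-12:00, 17:00-19:30.
Xiulan ∩ Hamid ∩ Oona: 10:00-12:00, 17:00-19:30.
Xiulan ∩ Hamid ∩ Oona ∩ Mei: 10:00-12:00, 17:00-19:30.
Xiulan ∩ Hamid ∩ Oona ∩ Mei ∩ Elena: 10:00-12:00, 17:00-19:30.
Xiulan ∩ Hamid ∩ Oona ∩ Mei ∩ Elena ∩ Kira: 10:00-12:00, 18:00-19:30.
Those are the intersection windows.
Summing the common windows: 120 + 90 = 210 minutes.

210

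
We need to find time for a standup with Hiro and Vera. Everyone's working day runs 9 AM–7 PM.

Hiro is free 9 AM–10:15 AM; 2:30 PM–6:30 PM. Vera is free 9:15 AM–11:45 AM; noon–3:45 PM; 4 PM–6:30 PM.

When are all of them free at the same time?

09:15-10:15, 14:30-15:45, 16:00-18:30

Hiro ∩ Vera: 09:15-10:15, 14:30-15:45, 16:00-18:30.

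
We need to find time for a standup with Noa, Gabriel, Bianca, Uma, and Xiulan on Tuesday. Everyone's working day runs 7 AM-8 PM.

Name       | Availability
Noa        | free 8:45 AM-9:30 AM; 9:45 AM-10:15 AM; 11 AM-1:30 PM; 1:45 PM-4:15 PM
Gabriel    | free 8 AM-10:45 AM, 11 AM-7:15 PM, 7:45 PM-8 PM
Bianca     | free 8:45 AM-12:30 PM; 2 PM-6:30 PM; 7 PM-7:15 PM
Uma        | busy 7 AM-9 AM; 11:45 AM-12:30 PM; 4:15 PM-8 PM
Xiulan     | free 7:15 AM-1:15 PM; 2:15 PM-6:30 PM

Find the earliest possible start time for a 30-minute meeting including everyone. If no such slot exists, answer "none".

09:00

Noa free: 08:45-09:30, 09:45-10:15, 11:00-13:30, 13:45-16:15.
Gabriel free: 08:00-10:45, 11:00-19:15, 19:45-20:00.
Bianca free: 08:45-12:30, 14:00-18:30, 19:00-19:15.
Uma free: 09:00-11:45, 12:30-16:15 (invert busy blocks within the working day).
Xiulan free: 07:15-13:15, 14:15-18:30.
Noa ∩ Gabriel: 08:45-09:30, 09:45-10:15, 11:00-13:30, 13:45-16:15.
Noa ∩ Gabriel ∩ Bianca: 08:45-09:30, 09:45-10:15, 11:00-12:30, 14:00-16:15.
Noa ∩ Gabriel ∩ Bianca ∩ Uma: 09:00-09:30, 09:45-10:15, 11:00-11:45, 14:00-16:15.
Noa ∩ Gabriel ∩ Bianca ∩ Uma ∩ Xiulan: 09:00-09:30, 09:45-10:15, 11:00-11:45, 14:15-16:15.
The first common window of at least 30 minutes is 09:00-09:30, so the earliest start is 09:00.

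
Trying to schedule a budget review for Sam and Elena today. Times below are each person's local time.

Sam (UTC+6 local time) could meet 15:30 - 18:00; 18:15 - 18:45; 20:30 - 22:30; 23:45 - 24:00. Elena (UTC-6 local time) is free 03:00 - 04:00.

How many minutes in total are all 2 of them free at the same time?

Sam in UTC: 09:30-12:00, 12:15-12:45, 14:30-16:30, 17:45-18:00 (subtract 6h to convert from UTC+6).
Elena in UTC: 09:00-10:00 (add 6h to convert from UTC-6).
Sam ∩ Elena: 09:30-10:00.
That's a single block of 30 minutes.

30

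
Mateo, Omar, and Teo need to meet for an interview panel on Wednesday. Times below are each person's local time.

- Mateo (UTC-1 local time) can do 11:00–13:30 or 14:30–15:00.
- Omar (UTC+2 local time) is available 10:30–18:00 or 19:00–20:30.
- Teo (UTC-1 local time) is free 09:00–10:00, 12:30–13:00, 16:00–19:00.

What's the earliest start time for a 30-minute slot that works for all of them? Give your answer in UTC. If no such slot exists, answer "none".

Mateo in UTC: 12:00-14:30, 15:30-16:00 (add 1h to convert from UTC-1).
Omar in UTC: 08:30-16:00, 17:00-18:30 (subtract 2h to convert from UTC+2).
Teo in UTC: 10:00-11:00, 13:30-14:00, 17:00-20:00 (add 1h to convert from UTC-1).
Mateo ∩ Omar: 12:00-14:30, 15:30-16:00.
Mateo ∩ Omar ∩ Teo: 13:30-14:00.
The first common window of at least 30 minutes is 13:30-14:00, so the earliest start is 13:30.

13:30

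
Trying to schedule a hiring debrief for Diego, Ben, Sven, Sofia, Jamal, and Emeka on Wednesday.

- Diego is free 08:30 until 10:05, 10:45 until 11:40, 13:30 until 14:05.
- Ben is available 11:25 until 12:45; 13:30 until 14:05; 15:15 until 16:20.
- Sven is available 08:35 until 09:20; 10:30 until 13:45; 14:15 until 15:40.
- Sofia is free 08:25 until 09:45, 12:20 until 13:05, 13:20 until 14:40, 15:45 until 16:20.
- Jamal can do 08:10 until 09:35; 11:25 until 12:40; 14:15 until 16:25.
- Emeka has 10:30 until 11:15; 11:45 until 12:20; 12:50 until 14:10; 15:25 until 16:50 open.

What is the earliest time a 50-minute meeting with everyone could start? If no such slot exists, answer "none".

Diego ∩ Ben: 11:25-11:40, 13:30-14:05.
Diego ∩ Ben ∩ Sven: 11:25-11:40, 13:30-13:45.
Diego ∩ Ben ∩ Sven ∩ Sofia: 13:30-13:45.
Diego ∩ Ben ∩ Sven ∩ Sofia ∩ Jamal: ∅.
Diego ∩ Ben ∩ Sven ∩ Sofia ∩ Jamal ∩ Emeka: ∅.
There is no time when everyone is free.
No common window is at least 50 minutes long.

none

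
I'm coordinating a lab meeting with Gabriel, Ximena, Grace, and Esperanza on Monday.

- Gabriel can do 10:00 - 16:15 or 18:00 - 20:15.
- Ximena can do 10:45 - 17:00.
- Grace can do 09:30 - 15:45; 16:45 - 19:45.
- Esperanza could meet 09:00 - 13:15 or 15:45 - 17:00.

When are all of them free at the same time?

10:45-13:15

Gabriel ∩ Ximena: 10:45-16:15.
Gabriel ∩ Ximena ∩ Grace: 10:45-15:45.
Gabriel ∩ Ximena ∩ Grace ∩ Esperanza: 10:45-13:15.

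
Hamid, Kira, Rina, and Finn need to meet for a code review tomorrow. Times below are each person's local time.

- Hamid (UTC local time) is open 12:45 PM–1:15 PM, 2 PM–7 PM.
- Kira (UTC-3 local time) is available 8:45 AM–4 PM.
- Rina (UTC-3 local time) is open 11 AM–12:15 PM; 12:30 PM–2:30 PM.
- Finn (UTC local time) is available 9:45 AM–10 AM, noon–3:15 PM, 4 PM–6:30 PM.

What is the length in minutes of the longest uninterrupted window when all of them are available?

90

Hamid in UTC: 12:45-13:15, 14:00-19:00.
Kira in UTC: 11:45-19:00 (add 3h to convert from UTC-3).
Rina in UTC: 14:00-15:15, 15:30-17:30 (add 3h to convert from UTC-3).
Finn in UTC: 09:45-10:00, 12:00-15:15, 16:00-18:30.
Hamid ∩ Kira: 12:45-13:15, 14:00-19:00.
Hamid ∩ Kira ∩ Rina: 14:00-15:15, 15:30-17:30.
Hamid ∩ Kira ∩ Rina ∩ Finn: 14:00-15:15, 16:00-17:30.
So the common availability across everyone is 14:00-15:15, 16:00-17:30.
The longest is 16:00-17:30 at 90 minutes.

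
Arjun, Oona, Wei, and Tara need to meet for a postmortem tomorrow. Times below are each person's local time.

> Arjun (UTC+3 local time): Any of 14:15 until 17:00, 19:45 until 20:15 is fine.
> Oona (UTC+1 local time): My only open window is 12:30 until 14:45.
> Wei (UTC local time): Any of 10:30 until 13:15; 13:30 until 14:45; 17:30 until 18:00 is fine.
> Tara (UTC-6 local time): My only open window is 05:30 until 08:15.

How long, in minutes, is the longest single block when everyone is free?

105

Arjun in UTC: 11:15-14:00, 16:45-17:15 (subtract 3h to convert from UTC+3).
Oona in UTC: 11:30-13:45 (subtract 1h to convert from UTC+1).
Wei in UTC: 10:30-13:15, 13:30-14:45, 17:30-18:00.
Tara in UTC: 11:30-14:15 (add 6h to convert from UTC-6).
Arjun ∩ Oona: 11:30-13:45.
Arjun ∩ Oona ∩ Wei: 11:30-13:15, 13:30-13:45.
Arjun ∩ Oona ∩ Wei ∩ Tara: 11:30-13:15, 13:30-13:45.
Those are the intersection windows.
The longest is 11:30-13:15 at 105 minutes.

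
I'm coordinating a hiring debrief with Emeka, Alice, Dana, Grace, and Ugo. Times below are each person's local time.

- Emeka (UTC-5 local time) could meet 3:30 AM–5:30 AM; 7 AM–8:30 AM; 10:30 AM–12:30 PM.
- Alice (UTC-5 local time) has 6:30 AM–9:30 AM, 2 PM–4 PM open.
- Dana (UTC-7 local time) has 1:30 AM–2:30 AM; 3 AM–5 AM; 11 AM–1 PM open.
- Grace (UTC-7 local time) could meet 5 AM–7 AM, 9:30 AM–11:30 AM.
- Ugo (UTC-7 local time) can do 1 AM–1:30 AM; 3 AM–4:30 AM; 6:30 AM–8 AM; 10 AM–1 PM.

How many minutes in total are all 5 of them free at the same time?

0

Emeka in UTC: 08:30-10:30, 12:00-13:30, 15:30-17:30 (add 5h to convert from UTC-5).
Alice in UTC: 11:30-14:30, 19:00-21:00 (add 5h to convert from UTC-5).
Dana in UTC: 08:30-09:30, 10:00-12:00, 18:00-20:00 (add 7h to convert from UTC-7).
Grace in UTC: 12:00-14:00, 16:30-18:30 (add 7h to convert from UTC-7).
Ugo in UTC: 08:00-08:30, 10:00-11:30, 13:30-15:00, 17:00-20:00 (add 7h to convert from UTC-7).
Emeka ∩ Alice: 12:00-13:30.
Emeka ∩ Alice ∩ Dana: ∅.
Emeka ∩ Alice ∩ Dana ∩ Grace: ∅.
Emeka ∩ Alice ∩ Dana ∩ Grace ∩ Ugo: ∅.
There is no time when everyone is free.
There is no common window, so the total is 0 minutes.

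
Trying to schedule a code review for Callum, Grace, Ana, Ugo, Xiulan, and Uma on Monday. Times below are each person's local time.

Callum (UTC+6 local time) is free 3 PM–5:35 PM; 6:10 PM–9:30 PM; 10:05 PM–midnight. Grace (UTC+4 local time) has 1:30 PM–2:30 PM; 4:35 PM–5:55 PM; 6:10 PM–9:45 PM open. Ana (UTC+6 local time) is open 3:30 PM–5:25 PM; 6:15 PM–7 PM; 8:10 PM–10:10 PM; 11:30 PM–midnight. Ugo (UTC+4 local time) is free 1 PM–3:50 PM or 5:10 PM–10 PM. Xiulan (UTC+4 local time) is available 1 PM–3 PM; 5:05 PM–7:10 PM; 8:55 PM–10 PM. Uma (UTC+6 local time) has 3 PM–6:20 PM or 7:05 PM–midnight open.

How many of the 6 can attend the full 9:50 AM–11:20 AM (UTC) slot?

4

Callum in UTC: 09:00-11:35, 12:10-15:30, 16:05-18:00 (subtract 6h to convert from UTC+6).
Grace in UTC: 09:30-10:30, 12:35-13:55, 14:10-17:45 (subtract 4h to convert from UTC+4).
Ana in UTC: 09:30-11:25, 12:15-13:00, 14:10-16:10, 17:30-18:00 (subtract 6h to convert from UTC+6).
Ugo in UTC: 09:00-11:50, 13:10-18:00 (subtract 4h to convert from UTC+4).
Xiulan in UTC: 09:00-11:00, 13:05-15:10, 16:55-18:00 (subtract 4h to convert from UTC+4).
Uma in UTC: 09:00-12:20, 13:05-18:00 (subtract 6h to convert from UTC+6).
Callum, Ana, Ugo, and Uma can make the full 09:50-11:20 slot — that's 4.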